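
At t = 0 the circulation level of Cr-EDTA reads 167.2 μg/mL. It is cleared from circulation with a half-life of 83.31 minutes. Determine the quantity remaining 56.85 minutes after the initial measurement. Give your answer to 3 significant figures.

104 μg/mL

Number of half-lives: n = 56.85/83.31 ≈ 0.68239.
Remaining = 167.2 × (1/2)^0.68239 = 167.2 × 0.62313 ≈ 104.19 μg/mL.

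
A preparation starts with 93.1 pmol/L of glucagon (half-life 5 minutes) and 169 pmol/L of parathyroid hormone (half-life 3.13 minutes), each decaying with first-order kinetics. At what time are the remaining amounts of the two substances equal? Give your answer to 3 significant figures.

Set 93.1·(1/2)^(t/5) = 169·(1/2)^(t/3.13).
Taking log₂: log₂(93.1/169) = t·(1/5 − 1/3.13).
log₂(0.55089) = -0.86017; 1/5 − 1/3.13 = -0.11949.
t = -0.86017 / -0.11949 ≈ 7.1988 minutes.

7.20 minutes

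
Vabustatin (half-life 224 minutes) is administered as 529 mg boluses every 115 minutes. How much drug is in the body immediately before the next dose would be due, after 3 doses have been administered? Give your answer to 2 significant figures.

The 3 doses were given 345, 230, 115 minutes ago.
Total = 529·(1/2)^(345/224) + 529·(1/2)^(230/224) + 529·(1/2)^(115/224)
      = 181.89 + 259.63 + 370.6 ≈ 812.13 mg.

810 mg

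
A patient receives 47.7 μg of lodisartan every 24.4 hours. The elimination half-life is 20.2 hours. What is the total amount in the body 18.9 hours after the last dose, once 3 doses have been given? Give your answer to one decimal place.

The 3 doses were given 67.7, 43.3, 18.9 hours ago.
Total = 47.7·(1/2)^(67.7/20.2) + 47.7·(1/2)^(43.3/20.2) + 47.7·(1/2)^(18.9/20.2)
      = 4.6733 + 10.795 + 24.938 ≈ 40.407 μg.

40.4 μg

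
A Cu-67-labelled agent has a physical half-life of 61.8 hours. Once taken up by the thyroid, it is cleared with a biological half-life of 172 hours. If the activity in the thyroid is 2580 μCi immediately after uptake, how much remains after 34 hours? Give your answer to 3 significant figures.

1540 μCi

1/t_eff = 1/t_phys + 1/t_biol = 1/61.8 + 1/172 = 0.021995 per hour.
t_eff = 61.8 × 172 / (61.8 + 172) ≈ 45.464 hours.
Remaining = 2580 × (1/2)^(34/45.464) = 2580 × (1/2)^0.74784 ≈ 1536.4 μCi.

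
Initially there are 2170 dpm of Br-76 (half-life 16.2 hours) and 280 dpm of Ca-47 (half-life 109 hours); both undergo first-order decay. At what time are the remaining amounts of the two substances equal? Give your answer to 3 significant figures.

56.2 hours

Set 2170·(1/2)^(t/16.2) = 280·(1/2)^(t/109).
Taking log₂: log₂(2170/280) = t·(1/16.2 − 1/109).
log₂(7.75) = 2.9542; 1/16.2 − 1/109 = 0.052554.
t = 2.9542 / 0.052554 ≈ 56.212 hours.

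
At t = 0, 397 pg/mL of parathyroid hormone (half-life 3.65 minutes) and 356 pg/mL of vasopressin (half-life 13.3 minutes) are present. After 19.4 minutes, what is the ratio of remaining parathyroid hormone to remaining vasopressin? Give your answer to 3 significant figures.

0.0770

parathyroid hormone: 397 × (1/2)^(19.4/3.65) = 397 × (1/2)^5.3151 ≈ 9.9723 pg/mL.
vasopressin: 356 × (1/2)^(19.4/13.3) = 356 × (1/2)^1.4586 ≈ 129.53 pg/mL.
Ratio ≈ 9.9723 / 129.53 ≈ 0.076991.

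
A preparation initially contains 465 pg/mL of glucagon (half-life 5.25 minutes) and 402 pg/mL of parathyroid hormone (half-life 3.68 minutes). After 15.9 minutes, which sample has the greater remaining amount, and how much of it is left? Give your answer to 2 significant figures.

glucagon: 465 × (1/2)^3.0286 ≈ 56.985 pg/mL.
parathyroid hormone: 402 × (1/2)^4.3207 ≈ 20.118 pg/mL.
Glucagon has more remaining, at ≈ 56.985 pg/mL.

glucagon, 57 pg/mL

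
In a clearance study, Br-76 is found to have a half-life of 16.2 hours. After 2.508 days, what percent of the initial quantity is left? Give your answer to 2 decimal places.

2.508 days = 60.192 hours.
n = 60.192/16.2 ≈ 3.7156 half-lives.
Fraction remaining = (1/2)^3.7156 ≈ 0.076121, i.e. 7.6121%.

7.61%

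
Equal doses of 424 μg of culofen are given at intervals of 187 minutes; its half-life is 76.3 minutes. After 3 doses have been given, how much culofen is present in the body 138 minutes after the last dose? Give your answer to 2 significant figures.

150 μg

The 3 doses were given 512, 325, 138 minutes ago.
Total = 424·(1/2)^(512/76.3) + 424·(1/2)^(325/76.3) + 424·(1/2)^(138/76.3)
      = 4.049 + 22.137 + 121.03 ≈ 147.22 μg.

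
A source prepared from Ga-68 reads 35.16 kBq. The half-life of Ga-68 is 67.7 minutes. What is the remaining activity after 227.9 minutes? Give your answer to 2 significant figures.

Number of half-lives: n = 227.9/67.7 ≈ 3.3663.
Remaining = 35.16 × (1/2)^3.3663 = 35.16 × 0.09697 ≈ 3.4095 kBq.

3.4 kBq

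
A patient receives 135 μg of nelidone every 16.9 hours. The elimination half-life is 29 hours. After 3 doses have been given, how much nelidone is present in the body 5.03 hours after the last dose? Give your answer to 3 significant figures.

253 μg

The 3 doses were given 38.83, 21.93, 5.03 hours ago.
Total = 135·(1/2)^(38.83/29) + 135·(1/2)^(21.93/29) + 135·(1/2)^(5.03/29)
      = 53.366 + 79.927 + 119.71 ≈ 253 μg.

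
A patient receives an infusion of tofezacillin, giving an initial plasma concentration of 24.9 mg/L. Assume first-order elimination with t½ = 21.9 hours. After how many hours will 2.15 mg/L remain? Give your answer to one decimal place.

Fraction remaining = 2.15/24.9 ≈ 0.086345.
n = log₂(24.9/2.15) = ln(11.581)/ln 2 ≈ 3.5337 half-lives.
t = n × t½ = 3.5337 × 21.9 ≈ 77.389 hours.

77.4 hours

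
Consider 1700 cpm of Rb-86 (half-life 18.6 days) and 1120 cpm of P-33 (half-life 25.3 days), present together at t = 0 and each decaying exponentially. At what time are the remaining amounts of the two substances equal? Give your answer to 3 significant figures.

Set 1700·(1/2)^(t/18.6) = 1120·(1/2)^(t/25.3).
Taking log₂: log₂(1700/1120) = t·(1/18.6 − 1/25.3).
log₂(1.5179) = 0.60204; 1/18.6 − 1/25.3 = 0.014238.
t = 0.60204 / 0.014238 ≈ 42.284 days.

42.3 days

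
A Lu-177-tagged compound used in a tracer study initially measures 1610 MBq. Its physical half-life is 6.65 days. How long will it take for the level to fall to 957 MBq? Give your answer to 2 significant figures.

5.0 days

Fraction remaining = 957/1610 ≈ 0.59441.
n = log₂(1610/957) = ln(1.6823)/ln 2 ≈ 0.75047 half-lives.
t = n × t½ = 0.75047 × 6.65 ≈ 4.9906 days.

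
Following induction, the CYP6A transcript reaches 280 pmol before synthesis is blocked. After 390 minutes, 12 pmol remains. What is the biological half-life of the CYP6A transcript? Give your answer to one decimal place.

A/A₀ = 12/280 ≈ 0.042857.
n = log₂(23.333) ≈ 4.5443 half-lives elapsed in 390 minutes.
t½ = 390/4.5443 ≈ 85.821 minutes.

85.8 minutes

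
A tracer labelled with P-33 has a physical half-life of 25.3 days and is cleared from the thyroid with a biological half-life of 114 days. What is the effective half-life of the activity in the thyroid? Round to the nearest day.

21 days

1/t_eff = 1/t_phys + 1/t_biol = 1/25.3 + 1/114 = 0.048298 per day.
t_eff = 25.3 × 114 / (25.3 + 114) ≈ 20.705 days.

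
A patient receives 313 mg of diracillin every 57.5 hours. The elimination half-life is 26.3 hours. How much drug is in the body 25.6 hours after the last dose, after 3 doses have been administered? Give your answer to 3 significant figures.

202 mg

The 3 doses were given 140.6, 83.1, 25.6 hours ago.
Total = 313·(1/2)^(140.6/26.3) + 313·(1/2)^(83.1/26.3) + 313·(1/2)^(25.6/26.3)
      = 7.6955 + 35.025 + 159.41 ≈ 202.13 mg.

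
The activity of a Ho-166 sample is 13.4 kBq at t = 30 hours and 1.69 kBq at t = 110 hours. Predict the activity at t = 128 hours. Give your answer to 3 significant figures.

Over Δt = 110 − 30 = 80 hours, the level fell by a factor of 13.4/1.69 ≈ 7.929.
n = log₂(7.929) ≈ 2.9871 half-lives, so t½ = 80/2.9871 ≈ 26.781 hours.
From t = 110 to t = 128: 1.69 × (1/2)^((128−110)/26.781) ≈ 1.0606 kBq.

1.06 kBq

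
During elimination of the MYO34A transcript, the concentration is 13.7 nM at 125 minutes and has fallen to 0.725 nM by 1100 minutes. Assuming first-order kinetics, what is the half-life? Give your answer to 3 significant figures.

230 minutes

Over Δt = 1100 − 125 = 975 minutes, the level fell by a factor of 13.7/0.725 ≈ 18.897.
n = log₂(18.897) ≈ 4.2401 half-lives, so t½ = 975/4.2401 ≈ 229.95 minutes.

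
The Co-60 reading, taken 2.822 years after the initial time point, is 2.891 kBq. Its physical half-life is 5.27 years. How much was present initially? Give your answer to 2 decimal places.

Number of half-lives elapsed: n = 2.822/5.27 ≈ 0.53548.
A₀ = A × 2^n = 2.891 × 2^0.53548 = 2.891 × 1.4494 ≈ 4.1903 kBq.

4.19 kBq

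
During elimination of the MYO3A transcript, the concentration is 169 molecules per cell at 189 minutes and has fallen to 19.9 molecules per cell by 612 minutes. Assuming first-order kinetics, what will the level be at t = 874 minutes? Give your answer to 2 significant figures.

Over Δt = 612 − 189 = 423 minutes, the level fell by a factor of 169/19.9 ≈ 8.4925.
n = log₂(8.4925) ≈ 3.0862 half-lives, so t½ = 423/3.0862 ≈ 137.06 minutes.
From t = 612 to t = 874: 19.9 × (1/2)^((874−612)/137.06) ≈ 5.2896 molecules per cell.

5.3 molecules per cell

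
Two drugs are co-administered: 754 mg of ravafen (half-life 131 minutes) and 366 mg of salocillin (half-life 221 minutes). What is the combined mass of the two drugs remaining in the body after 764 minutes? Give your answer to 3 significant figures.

ravafen: 754 × (1/2)^(764/131) = 754 × (1/2)^5.8321 ≈ 13.236 mg.
salocillin: 366 × (1/2)^(764/221) = 366 × (1/2)^3.457 ≈ 33.329 mg.
Total = 13.236 + 33.329 ≈ 46.564 mg.

46.6 mg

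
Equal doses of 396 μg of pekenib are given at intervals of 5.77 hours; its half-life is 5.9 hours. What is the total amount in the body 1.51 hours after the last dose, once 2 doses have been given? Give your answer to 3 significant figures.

500 μg

The 2 doses were given 7.28, 1.51 hours ago.
Total = 396·(1/2)^(7.28/5.9) + 396·(1/2)^(1.51/5.9)
      = 168.37 + 331.63 ≈ 499.99 μg.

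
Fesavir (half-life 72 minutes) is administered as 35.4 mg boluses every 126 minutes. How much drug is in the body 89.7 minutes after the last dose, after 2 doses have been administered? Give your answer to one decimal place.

19.4 mg

The 2 doses were given 215.7, 89.7 minutes ago.
Total = 35.4·(1/2)^(215.7/72) + 35.4·(1/2)^(89.7/72)
      = 4.4378 + 14.927 ≈ 19.365 mg.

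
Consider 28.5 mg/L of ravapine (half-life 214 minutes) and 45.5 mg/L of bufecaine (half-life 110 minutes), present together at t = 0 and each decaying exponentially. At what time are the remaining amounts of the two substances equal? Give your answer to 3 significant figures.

153 minutes

Set 28.5·(1/2)^(t/214) = 45.5·(1/2)^(t/110).
Taking log₂: log₂(28.5/45.5) = t·(1/214 − 1/110).
log₂(0.62637) = -0.6749; 1/214 − 1/110 = -0.004418.
t = -0.6749 / -0.004418 ≈ 152.76 minutes.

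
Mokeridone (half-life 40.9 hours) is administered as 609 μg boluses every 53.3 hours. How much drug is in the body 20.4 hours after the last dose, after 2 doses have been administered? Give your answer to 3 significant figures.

The 2 doses were given 73.7, 20.4 hours ago.
Total = 609·(1/2)^(73.7/40.9) + 609·(1/2)^(20.4/40.9)
      = 174.65 + 430.99 ≈ 605.65 μg.

606 μg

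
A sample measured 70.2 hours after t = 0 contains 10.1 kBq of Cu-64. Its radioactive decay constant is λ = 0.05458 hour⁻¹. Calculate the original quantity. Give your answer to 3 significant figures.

466 kBq

t½ = ln 2 / λ = 0.69315 / 0.05458 ≈ 12.7 hours.
Number of half-lives elapsed: n = 70.2/12.7 ≈ 5.5277.
A₀ = A × 2^n = 10.1 × 2^5.5277 = 10.1 × 46.132 ≈ 465.94 kBq.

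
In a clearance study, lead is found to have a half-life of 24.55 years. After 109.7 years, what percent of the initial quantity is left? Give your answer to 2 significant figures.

n = 109.7/24.55 ≈ 4.4684 half-lives.
Fraction remaining = (1/2)^4.4684 ≈ 0.045172, i.e. 4.5172%.

4.5%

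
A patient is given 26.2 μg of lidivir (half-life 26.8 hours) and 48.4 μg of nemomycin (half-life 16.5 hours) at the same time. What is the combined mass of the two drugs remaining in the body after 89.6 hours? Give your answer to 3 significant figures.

lidivir: 26.2 × (1/2)^(89.6/26.8) = 26.2 × (1/2)^3.3433 ≈ 2.5815 μg.
nemomycin: 48.4 × (1/2)^(89.6/16.5) = 48.4 × (1/2)^5.4303 ≈ 1.1224 μg.
Total = 2.5815 + 1.1224 ≈ 3.7039 μg.

3.70 μg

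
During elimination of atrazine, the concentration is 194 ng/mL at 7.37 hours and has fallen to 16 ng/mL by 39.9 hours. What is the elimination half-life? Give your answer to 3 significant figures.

Over Δt = 39.9 − 7.37 = 32.53 hours, the level fell by a factor of 194/16 ≈ 12.125.
n = log₂(12.125) ≈ 3.5999 half-lives, so t½ = 32.53/3.5999 ≈ 9.0363 hours.

9.04 hours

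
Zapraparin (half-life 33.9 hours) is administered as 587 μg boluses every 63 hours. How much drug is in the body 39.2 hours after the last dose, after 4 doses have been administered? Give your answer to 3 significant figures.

The 4 doses were given 228.2, 165.2, 102.2, 39.2 hours ago.
Total = 587·(1/2)^(228.2/33.9) + 587·(1/2)^(165.2/33.9) + 587·(1/2)^(102.2/33.9) + 587·(1/2)^(39.2/33.9)
      = 5.5238 + 20.03 + 72.629 + 263.36 ≈ 361.54 μg.

362 μg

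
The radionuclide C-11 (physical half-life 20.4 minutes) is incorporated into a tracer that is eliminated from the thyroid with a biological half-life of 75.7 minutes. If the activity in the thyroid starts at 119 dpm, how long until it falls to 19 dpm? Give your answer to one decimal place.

1/t_eff = 1/t_phys + 1/t_biol = 1/20.4 + 1/75.7 = 0.06223 per minute.
t_eff = 20.4 × 75.7 / (20.4 + 75.7) ≈ 16.07 minutes.
n = log₂(119/19) ≈ 2.6469; t = 2.6469 × 16.07 ≈ 42.534 minutes.

42.5 minutes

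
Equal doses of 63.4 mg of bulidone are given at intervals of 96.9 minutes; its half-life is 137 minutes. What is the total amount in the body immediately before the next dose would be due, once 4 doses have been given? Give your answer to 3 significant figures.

86.1 mg

The 4 doses were given 387.6, 290.7, 193.8, 96.9 minutes ago.
Total = 63.4·(1/2)^(387.6/137) + 63.4·(1/2)^(290.7/137) + 63.4·(1/2)^(193.8/137) + 63.4·(1/2)^(96.9/137)
      = 8.9211 + 14.566 + 23.782 + 38.83 ≈ 86.099 mg.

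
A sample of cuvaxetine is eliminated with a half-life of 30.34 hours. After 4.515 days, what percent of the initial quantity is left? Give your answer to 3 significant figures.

4.515 days = 108.36 hours.
n = 108.36/30.34 ≈ 3.5715 half-lives.
Fraction remaining = (1/2)^3.5715 ≈ 0.084113, i.e. 8.4113%.

8.41%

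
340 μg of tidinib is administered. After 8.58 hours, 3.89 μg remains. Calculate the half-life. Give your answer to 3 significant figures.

1.33 hours

A/A₀ = 3.89/340 ≈ 0.011441.
n = log₂(87.404) ≈ 6.4496 half-lives elapsed in 8.58 hours.
t½ = 8.58/6.4496 ≈ 1.3303 hours.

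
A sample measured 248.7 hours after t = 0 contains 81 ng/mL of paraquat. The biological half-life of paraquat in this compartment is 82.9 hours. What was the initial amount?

648 ng/mL

Number of half-lives elapsed: n = 248.7/82.9 ≈ 3.
A₀ = A × 2^n = 81 × 2^3 = 81 × 8 ≈ 648 ng/mL.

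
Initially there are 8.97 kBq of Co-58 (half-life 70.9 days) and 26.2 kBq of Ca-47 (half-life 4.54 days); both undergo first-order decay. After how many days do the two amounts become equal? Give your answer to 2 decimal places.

Set 8.97·(1/2)^(t/70.9) = 26.2·(1/2)^(t/4.54).
Taking log₂: log₂(8.97/26.2) = t·(1/70.9 − 1/4.54).
log₂(0.34237) = -1.5464; 1/70.9 − 1/4.54 = -0.20616.
t = -1.5464 / -0.20616 ≈ 7.5009 days.

7.50 days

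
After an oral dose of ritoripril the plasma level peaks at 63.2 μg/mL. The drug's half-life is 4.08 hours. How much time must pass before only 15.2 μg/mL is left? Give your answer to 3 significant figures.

Fraction remaining = 15.2/63.2 ≈ 0.24051.
n = log₂(63.2/15.2) = ln(4.1579)/ln 2 ≈ 2.0559 half-lives.
t = n × t½ = 2.0559 × 4.08 ≈ 8.3879 hours.

8.39 hours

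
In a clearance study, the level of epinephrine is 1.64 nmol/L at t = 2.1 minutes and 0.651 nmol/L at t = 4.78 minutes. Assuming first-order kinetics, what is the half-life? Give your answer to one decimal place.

2.0 minutes

Over Δt = 4.78 − 2.1 = 2.68 minutes, the level fell by a factor of 1.64/0.651 ≈ 2.5192.
n = log₂(2.5192) ≈ 1.333 half-lives, so t½ = 2.68/1.333 ≈ 2.0106 minutes.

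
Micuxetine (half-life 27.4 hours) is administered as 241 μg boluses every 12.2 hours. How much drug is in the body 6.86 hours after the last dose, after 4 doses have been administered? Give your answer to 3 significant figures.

The 4 doses were given 43.46, 31.26, 19.06, 6.86 hours ago.
Total = 241·(1/2)^(43.46/27.4) + 241·(1/2)^(31.26/27.4) + 241·(1/2)^(19.06/27.4) + 241·(1/2)^(6.86/27.4)
      = 80.268 + 109.29 + 148.8 + 202.6 ≈ 540.97 μg.

541 μg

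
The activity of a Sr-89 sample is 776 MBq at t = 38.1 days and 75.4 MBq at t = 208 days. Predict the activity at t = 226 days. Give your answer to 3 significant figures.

58.9 MBq

Over Δt = 208 − 38.1 = 169.9 days, the level fell by a factor of 776/75.4 ≈ 10.292.
n = log₂(10.292) ≈ 3.3634 half-lives, so t½ = 169.9/3.3634 ≈ 50.514 days.
From t = 208 to t = 226: 75.4 × (1/2)^((226−208)/50.514) ≈ 58.898 MBq.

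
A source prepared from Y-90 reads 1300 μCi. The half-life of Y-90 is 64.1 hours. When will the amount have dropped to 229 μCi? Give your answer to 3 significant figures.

Fraction remaining = 229/1300 ≈ 0.17615.
n = log₂(1300/229) = ln(5.6769)/ln 2 ≈ 2.5051 half-lives.
t = n × t½ = 2.5051 × 64.1 ≈ 160.58 hours.

161 hours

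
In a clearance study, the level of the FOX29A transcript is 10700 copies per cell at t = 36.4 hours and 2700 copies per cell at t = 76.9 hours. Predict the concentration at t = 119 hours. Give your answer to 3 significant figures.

Over Δt = 76.9 − 36.4 = 40.5 hours, the level fell by a factor of 10700/2700 ≈ 3.963.
n = log₂(3.963) ≈ 1.9866 half-lives, so t½ = 40.5/1.9866 ≈ 20.387 hours.
From t = 76.9 to t = 119: 2700 × (1/2)^((119−76.9)/20.387) ≈ 645.24 copies per cell.

645 copies per cell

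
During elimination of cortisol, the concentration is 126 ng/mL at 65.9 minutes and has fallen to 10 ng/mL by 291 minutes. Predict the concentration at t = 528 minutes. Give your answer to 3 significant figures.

Over Δt = 291 − 65.9 = 225.1 minutes, the level fell by a factor of 126/10 ≈ 12.6.
n = log₂(12.6) ≈ 3.6554 half-lives, so t½ = 225.1/3.6554 ≈ 61.581 minutes.
From t = 291 to t = 528: 10 × (1/2)^((528−291)/61.581) ≈ 0.69416 ng/mL.

0.694 ng/mL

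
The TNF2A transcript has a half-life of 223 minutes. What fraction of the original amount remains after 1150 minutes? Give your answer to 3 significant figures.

0.0280

n = 1150/223 ≈ 5.157 half-lives.
Fraction remaining = (1/2)^5.157 ≈ 0.028029.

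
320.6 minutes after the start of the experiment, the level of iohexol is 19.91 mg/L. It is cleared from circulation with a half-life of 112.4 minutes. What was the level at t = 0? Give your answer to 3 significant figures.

Number of half-lives elapsed: n = 320.6/112.4 ≈ 2.8523.
A₀ = A × 2^n = 19.91 × 2^2.8523 = 19.91 × 7.2216 ≈ 143.78 mg/L.

144 mg/L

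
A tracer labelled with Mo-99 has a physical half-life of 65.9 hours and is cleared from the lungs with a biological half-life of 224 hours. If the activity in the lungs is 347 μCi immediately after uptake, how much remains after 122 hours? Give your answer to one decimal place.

65.9 μCi

1/t_eff = 1/t_phys + 1/t_biol = 1/65.9 + 1/224 = 0.019639 per hour.
t_eff = 65.9 × 224 / (65.9 + 224) ≈ 50.92 hours.
Remaining = 347 × (1/2)^(122/50.92) = 347 × (1/2)^2.3959 ≈ 65.93 μCi.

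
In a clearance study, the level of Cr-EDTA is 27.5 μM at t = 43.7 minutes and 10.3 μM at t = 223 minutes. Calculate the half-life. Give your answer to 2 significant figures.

130 minutes

Over Δt = 223 − 43.7 = 179.3 minutes, the level fell by a factor of 27.5/10.3 ≈ 2.6699.
n = log₂(2.6699) ≈ 1.4168 half-lives, so t½ = 179.3/1.4168 ≈ 126.55 minutes.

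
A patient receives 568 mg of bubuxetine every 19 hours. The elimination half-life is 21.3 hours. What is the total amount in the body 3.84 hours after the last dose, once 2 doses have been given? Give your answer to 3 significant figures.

The 2 doses were given 22.84, 3.84 hours ago.
Total = 568·(1/2)^(22.84/21.3) + 568·(1/2)^(3.84/21.3)
      = 270.12 + 501.28 ≈ 771.4 mg.

771 mg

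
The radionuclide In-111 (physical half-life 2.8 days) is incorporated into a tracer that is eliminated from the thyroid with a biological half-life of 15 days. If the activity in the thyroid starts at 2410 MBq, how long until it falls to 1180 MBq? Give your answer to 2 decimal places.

1/t_eff = 1/t_phys + 1/t_biol = 1/2.8 + 1/15 = 0.42381 per day.
t_eff = 2.8 × 15 / (2.8 + 15) ≈ 2.3596 days.
n = log₂(2410/1180) ≈ 1.0302; t = 1.0302 × 2.3596 ≈ 2.4309 days.

2.43 days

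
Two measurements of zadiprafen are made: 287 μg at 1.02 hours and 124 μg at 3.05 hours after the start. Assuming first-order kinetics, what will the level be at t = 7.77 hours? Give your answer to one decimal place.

17.6 μg

Over Δt = 3.05 − 1.02 = 2.03 hours, the level fell by a factor of 287/124 ≈ 2.3145.
n = log₂(2.3145) ≈ 1.2107 half-lives, so t½ = 2.03/1.2107 ≈ 1.6767 hours.
From t = 3.05 to t = 7.77: 124 × (1/2)^((7.77−3.05)/1.6767) ≈ 17.62 μg.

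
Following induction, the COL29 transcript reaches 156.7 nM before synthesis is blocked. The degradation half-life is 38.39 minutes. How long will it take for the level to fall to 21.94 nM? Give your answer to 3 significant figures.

109 minutes

Fraction remaining = 21.94/156.7 ≈ 0.14001.
n = log₂(156.7/21.94) = ln(7.1422)/ln 2 ≈ 2.8364 half-lives.
t = n × t½ = 2.8364 × 38.39 ≈ 108.89 minutes.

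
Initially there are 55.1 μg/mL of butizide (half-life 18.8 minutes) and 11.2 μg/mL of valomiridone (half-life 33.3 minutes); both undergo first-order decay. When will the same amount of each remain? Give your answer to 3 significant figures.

Set 55.1·(1/2)^(t/18.8) = 11.2·(1/2)^(t/33.3).
Taking log₂: log₂(55.1/11.2) = t·(1/18.8 − 1/33.3).
log₂(4.9196) = 2.2986; 1/18.8 − 1/33.3 = 0.023161.
t = 2.2986 / 0.023161 ≈ 99.24 minutes.

99.2 minutes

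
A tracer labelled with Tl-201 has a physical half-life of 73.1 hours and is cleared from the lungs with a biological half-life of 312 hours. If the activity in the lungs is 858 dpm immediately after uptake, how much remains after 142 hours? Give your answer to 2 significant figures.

1/t_eff = 1/t_phys + 1/t_biol = 1/73.1 + 1/312 = 0.016885 per hour.
t_eff = 73.1 × 312 / (73.1 + 312) ≈ 59.224 hours.
Remaining = 858 × (1/2)^(142/59.224) = 858 × (1/2)^2.3977 ≈ 162.82 dpm.

160 dpm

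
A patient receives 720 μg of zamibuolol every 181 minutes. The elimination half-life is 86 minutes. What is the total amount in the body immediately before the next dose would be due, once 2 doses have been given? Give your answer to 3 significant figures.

The 2 doses were given 362, 181 minutes ago.
Total = 720·(1/2)^(362/86) + 720·(1/2)^(181/86)
      = 38.923 + 167.41 ≈ 206.33 μg.

206 μg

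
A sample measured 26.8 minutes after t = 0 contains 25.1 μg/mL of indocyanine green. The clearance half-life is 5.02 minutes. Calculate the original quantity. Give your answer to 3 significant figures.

Number of half-lives elapsed: n = 26.8/5.02 ≈ 5.3386.
A₀ = A × 2^n = 25.1 × 2^5.3386 = 25.1 × 40.466 ≈ 1015.7 μg/mL.

1020 μg/mL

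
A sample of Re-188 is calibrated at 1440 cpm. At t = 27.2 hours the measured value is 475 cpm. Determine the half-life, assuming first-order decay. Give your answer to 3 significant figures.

17.0 hours

A/A₀ = 475/1440 ≈ 0.32986.
n = log₂(3.0316) ≈ 1.6001 half-lives elapsed in 27.2 hours.
t½ = 27.2/1.6001 ≈ 16.999 hours.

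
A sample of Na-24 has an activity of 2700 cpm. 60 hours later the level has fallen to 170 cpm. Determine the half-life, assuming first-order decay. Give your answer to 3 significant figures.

A/A₀ = 170/2700 ≈ 0.062963.
n = log₂(15.882) ≈ 3.9894 half-lives elapsed in 60 hours.
t½ = 60/3.9894 ≈ 15.04 hours.

15.0 hours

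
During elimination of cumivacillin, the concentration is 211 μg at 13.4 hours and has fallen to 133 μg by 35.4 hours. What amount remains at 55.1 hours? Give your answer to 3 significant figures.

Over Δt = 35.4 − 13.4 = 22 hours, the level fell by a factor of 211/133 ≈ 1.5865.
n = log₂(1.5865) ≈ 0.66582 half-lives, so t½ = 22/0.66582 ≈ 33.042 hours.
From t = 35.4 to t = 55.1: 133 × (1/2)^((55.1−35.4)/33.042) ≈ 87.978 μg.

88.0 μg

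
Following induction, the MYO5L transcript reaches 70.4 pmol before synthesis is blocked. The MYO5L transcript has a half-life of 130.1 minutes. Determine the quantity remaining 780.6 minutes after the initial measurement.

1.1 pmol

Elapsed time is 6 half-lives (780.6/130.1).
Each half-life halves the amount: 70.4 × (1/2)^6 = 70.4/64 = 1.1 pmol.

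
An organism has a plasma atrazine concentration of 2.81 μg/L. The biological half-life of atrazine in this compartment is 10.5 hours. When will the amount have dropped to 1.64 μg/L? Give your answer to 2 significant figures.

8.2 hours

Fraction remaining = 1.64/2.81 ≈ 0.58363.
n = log₂(2.81/1.64) = ln(1.7134)/ln 2 ≈ 0.77687 half-lives.
t = n × t½ = 0.77687 × 10.5 ≈ 8.1572 hours.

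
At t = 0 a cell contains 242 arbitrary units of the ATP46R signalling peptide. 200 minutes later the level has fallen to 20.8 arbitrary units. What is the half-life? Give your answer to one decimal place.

56.5 minutes

A/A₀ = 20.8/242 ≈ 0.08595.
n = log₂(11.635) ≈ 3.5404 half-lives elapsed in 200 minutes.
t½ = 200/3.5404 ≈ 56.492 minutes.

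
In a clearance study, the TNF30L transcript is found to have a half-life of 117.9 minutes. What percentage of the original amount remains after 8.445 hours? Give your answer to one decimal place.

8.445 hours = 506.7 minutes.
n = 506.7/117.9 ≈ 4.2977 half-lives.
Fraction remaining = (1/2)^4.2977 ≈ 0.050846, i.e. 5.0846%.

5.1%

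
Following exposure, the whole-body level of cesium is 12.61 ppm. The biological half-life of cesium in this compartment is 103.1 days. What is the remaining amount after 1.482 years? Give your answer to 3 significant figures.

Convert the elapsed time: 1.482 years = 540.93 days.
Number of half-lives: n = 540.93/103.1 ≈ 5.2467.
Remaining = 12.61 × (1/2)^5.2467 = 12.61 × 0.026339 ≈ 0.33214 ppm.

0.332 ppm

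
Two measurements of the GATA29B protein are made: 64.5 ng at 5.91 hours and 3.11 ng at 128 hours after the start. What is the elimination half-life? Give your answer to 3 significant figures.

27.9 hours

Over Δt = 128 − 5.91 = 122.09 hours, the level fell by a factor of 64.5/3.11 ≈ 20.74.
n = log₂(20.74) ≈ 4.3743 half-lives, so t½ = 122.09/4.3743 ≈ 27.911 hours.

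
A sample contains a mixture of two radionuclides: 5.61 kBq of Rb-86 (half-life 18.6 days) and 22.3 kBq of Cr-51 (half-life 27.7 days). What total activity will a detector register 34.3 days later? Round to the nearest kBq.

Rb-86: 5.61 × (1/2)^(34.3/18.6) = 5.61 × (1/2)^1.8441 ≈ 1.5626 kBq.
Cr-51: 22.3 × (1/2)^(34.3/27.7) = 22.3 × (1/2)^1.2383 ≈ 9.4526 kBq.
Total = 1.5626 + 9.4526 ≈ 11.015 kBq.

11 kBq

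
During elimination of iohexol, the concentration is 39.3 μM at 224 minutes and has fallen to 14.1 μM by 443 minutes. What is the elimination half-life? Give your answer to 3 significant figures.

Over Δt = 443 − 224 = 219 minutes, the level fell by a factor of 39.3/14.1 ≈ 2.7872.
n = log₂(2.7872) ≈ 1.4788 half-lives, so t½ = 219/1.4788 ≈ 148.09 minutes.

148 minutes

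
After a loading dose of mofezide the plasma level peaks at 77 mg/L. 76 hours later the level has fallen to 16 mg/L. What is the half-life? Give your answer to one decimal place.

33.5 hours

A/A₀ = 16/77 ≈ 0.20779.
n = log₂(4.8125) ≈ 2.2668 half-lives elapsed in 76 hours.
t½ = 76/2.2668 ≈ 33.528 hours.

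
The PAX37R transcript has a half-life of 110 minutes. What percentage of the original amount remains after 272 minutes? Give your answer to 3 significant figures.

n = 272/110 ≈ 2.4727 half-lives.
Fraction remaining = (1/2)^2.4727 ≈ 0.18015, i.e. 18.015%.

18.0%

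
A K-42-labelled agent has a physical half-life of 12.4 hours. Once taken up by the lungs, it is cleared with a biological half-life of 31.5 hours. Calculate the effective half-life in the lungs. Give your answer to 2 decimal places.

1/t_eff = 1/t_phys + 1/t_biol = 1/12.4 + 1/31.5 = 0.11239 per hour.
t_eff = 12.4 × 31.5 / (12.4 + 31.5) ≈ 8.8975 hours.

8.90 hours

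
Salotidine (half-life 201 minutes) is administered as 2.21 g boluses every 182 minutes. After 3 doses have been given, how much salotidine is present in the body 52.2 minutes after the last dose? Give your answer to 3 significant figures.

3.36 g

The 3 doses were given 416.2, 234.2, 52.2 minutes ago.
Total = 2.21·(1/2)^(416.2/201) + 2.21·(1/2)^(234.2/201) + 2.21·(1/2)^(52.2/201)
      = 0.5261 + 0.98546 + 1.8459 ≈ 3.3575 g.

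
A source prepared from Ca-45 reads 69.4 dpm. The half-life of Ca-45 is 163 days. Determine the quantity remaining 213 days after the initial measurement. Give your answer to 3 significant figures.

Number of half-lives: n = 213/163 ≈ 1.3067.
Remaining = 69.4 × (1/2)^1.3067 = 69.4 × 0.40423 ≈ 28.054 dpm.

28.1 dpm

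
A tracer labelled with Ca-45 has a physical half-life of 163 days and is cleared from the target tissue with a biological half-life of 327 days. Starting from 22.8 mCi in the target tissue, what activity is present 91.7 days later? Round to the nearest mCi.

1/t_eff = 1/t_phys + 1/t_biol = 1/163 + 1/327 = 0.0091931 per day.
t_eff = 163 × 327 / (163 + 327) ≈ 108.78 days.
Remaining = 22.8 × (1/2)^(91.7/108.78) = 22.8 × (1/2)^0.843 ≈ 12.711 mCi.

13 mCi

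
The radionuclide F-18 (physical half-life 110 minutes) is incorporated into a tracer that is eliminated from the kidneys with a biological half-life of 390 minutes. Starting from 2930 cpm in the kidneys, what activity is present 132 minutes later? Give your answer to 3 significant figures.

1010 cpm

1/t_eff = 1/t_phys + 1/t_biol = 1/110 + 1/390 = 0.011655 per minute.
t_eff = 110 × 390 / (110 + 390) ≈ 85.8 minutes.
Remaining = 2930 × (1/2)^(132/85.8) = 2930 × (1/2)^1.5385 ≈ 1008.7 cpm.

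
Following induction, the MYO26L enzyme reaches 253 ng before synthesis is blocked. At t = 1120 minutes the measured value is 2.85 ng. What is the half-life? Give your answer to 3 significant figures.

173 minutes

A/A₀ = 2.85/253 ≈ 0.011265.
n = log₂(88.772) ≈ 6.472 half-lives elapsed in 1120 minutes.
t½ = 1120/6.472 ≈ 173.05 minutes.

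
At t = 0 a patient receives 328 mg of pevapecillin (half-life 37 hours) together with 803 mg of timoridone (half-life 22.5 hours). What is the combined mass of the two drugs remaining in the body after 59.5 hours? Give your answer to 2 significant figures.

pevapecillin: 328 × (1/2)^(59.5/37) = 328 × (1/2)^1.6081 ≈ 107.59 mg.
timoridone: 803 × (1/2)^(59.5/22.5) = 803 × (1/2)^2.6444 ≈ 128.43 mg.
Total = 107.59 + 128.43 ≈ 236.02 mg.

240 mg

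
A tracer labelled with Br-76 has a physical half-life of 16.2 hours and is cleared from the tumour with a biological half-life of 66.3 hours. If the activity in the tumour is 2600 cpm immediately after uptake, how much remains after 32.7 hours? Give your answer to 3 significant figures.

1/t_eff = 1/t_phys + 1/t_biol = 1/16.2 + 1/66.3 = 0.076811 per hour.
t_eff = 16.2 × 66.3 / (16.2 + 66.3) ≈ 13.019 hours.
Remaining = 2600 × (1/2)^(32.7/13.019) = 2600 × (1/2)^2.5117 ≈ 455.9 cpm.

456 cpm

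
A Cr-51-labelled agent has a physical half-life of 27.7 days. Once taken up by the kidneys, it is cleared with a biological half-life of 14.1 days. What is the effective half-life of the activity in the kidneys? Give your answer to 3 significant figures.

9.34 days

1/t_eff = 1/t_phys + 1/t_biol = 1/27.7 + 1/14.1 = 0.10702 per day.
t_eff = 27.7 × 14.1 / (27.7 + 14.1) ≈ 9.3438 days.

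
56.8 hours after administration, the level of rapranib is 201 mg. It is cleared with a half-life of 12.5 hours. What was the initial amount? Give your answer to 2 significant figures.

4700 mg

Number of half-lives elapsed: n = 56.8/12.5 ≈ 4.544.
A₀ = A × 2^n = 201 × 2^4.544 = 201 × 23.328 ≈ 4689 mg.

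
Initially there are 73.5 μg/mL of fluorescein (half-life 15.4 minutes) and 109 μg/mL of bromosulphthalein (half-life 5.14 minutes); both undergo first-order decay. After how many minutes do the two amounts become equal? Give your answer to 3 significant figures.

4.39 minutes

Set 73.5·(1/2)^(t/15.4) = 109·(1/2)^(t/5.14).
Taking log₂: log₂(73.5/109) = t·(1/15.4 − 1/5.14).
log₂(0.67431) = -0.56851; 1/15.4 − 1/5.14 = -0.12962.
t = -0.56851 / -0.12962 ≈ 4.3861 minutes.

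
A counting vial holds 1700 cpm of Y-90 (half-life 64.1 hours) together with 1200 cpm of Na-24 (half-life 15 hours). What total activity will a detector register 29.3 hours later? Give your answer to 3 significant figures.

Y-90: 1700 × (1/2)^(29.3/64.1) = 1700 × (1/2)^0.4571 ≈ 1238.4 cpm.
Na-24: 1200 × (1/2)^(29.3/15) = 1200 × (1/2)^1.9533 ≈ 309.86 cpm.
Total = 1238.4 + 309.86 ≈ 1548.2 cpm.

1550 cpm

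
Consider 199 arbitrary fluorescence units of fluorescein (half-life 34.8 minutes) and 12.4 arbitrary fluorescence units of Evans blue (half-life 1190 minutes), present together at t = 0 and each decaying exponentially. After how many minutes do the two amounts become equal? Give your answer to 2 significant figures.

140 minutes

Set 199·(1/2)^(t/34.8) = 12.4·(1/2)^(t/1190).
Taking log₂: log₂(199/12.4) = t·(1/34.8 − 1/1190).
log₂(16.048) = 4.0044; 1/34.8 − 1/1190 = 0.027895.
t = 4.0044 / 0.027895 ≈ 143.55 minutes.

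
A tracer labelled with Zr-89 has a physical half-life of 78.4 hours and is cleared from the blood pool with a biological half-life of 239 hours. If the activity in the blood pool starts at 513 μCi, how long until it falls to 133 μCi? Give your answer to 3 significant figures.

1/t_eff = 1/t_phys + 1/t_biol = 1/78.4 + 1/239 = 0.016939 per hour.
t_eff = 78.4 × 239 / (78.4 + 239) ≈ 59.035 hours.
n = log₂(513/133) ≈ 1.9475; t = 1.9475 × 59.035 ≈ 114.97 hours.

115 hours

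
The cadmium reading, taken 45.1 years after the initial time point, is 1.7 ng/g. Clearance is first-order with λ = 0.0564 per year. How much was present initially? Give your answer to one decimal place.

t½ = ln 2 / λ = 0.69315 / 0.0564 ≈ 12.29 years.
Number of half-lives elapsed: n = 45.1/12.29 ≈ 3.6697.
A₀ = A × 2^n = 1.7 × 2^3.6697 = 1.7 × 12.726 ≈ 21.634 ng/g.

21.6 ng/g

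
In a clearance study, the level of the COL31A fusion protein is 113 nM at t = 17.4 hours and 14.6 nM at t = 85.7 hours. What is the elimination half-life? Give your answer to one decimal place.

Over Δt = 85.7 − 17.4 = 68.3 hours, the level fell by a factor of 113/14.6 ≈ 7.7397.
n = log₂(7.7397) ≈ 2.9523 half-lives, so t½ = 68.3/2.9523 ≈ 23.135 hours.

23.1 hours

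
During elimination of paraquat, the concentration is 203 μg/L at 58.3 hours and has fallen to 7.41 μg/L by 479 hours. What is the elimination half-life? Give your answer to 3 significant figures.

88.1 hours

Over Δt = 479 − 58.3 = 420.7 hours, the level fell by a factor of 203/7.41 ≈ 27.395.
n = log₂(27.395) ≈ 4.7759 half-lives, so t½ = 420.7/4.7759 ≈ 88.089 hours.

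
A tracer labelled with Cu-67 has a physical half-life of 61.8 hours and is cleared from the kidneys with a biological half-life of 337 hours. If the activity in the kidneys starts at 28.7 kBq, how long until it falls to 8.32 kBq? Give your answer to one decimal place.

1/t_eff = 1/t_phys + 1/t_biol = 1/61.8 + 1/337 = 0.019149 per hour.
t_eff = 61.8 × 337 / (61.8 + 337) ≈ 52.223 hours.
n = log₂(28.7/8.32) ≈ 1.7864; t = 1.7864 × 52.223 ≈ 93.291 hours.

93.3 hours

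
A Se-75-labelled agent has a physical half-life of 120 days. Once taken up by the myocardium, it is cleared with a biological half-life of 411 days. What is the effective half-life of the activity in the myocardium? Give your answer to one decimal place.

1/t_eff = 1/t_phys + 1/t_biol = 1/120 + 1/411 = 0.010766 per day.
t_eff = 120 × 411 / (120 + 411) ≈ 92.881 days.

92.9 days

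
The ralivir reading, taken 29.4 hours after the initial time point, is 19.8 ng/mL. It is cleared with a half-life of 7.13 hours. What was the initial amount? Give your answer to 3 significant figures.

345 ng/mL

Number of half-lives elapsed: n = 29.4/7.13 ≈ 4.1234.
A₀ = A × 2^n = 19.8 × 2^4.1234 = 19.8 × 17.429 ≈ 345.1 ng/mL.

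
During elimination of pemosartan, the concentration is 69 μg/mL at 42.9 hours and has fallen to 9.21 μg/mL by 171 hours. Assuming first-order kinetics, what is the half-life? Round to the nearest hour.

Over Δt = 171 − 42.9 = 128.1 hours, the level fell by a factor of 69/9.21 ≈ 7.4919.
n = log₂(7.4919) ≈ 2.9053 half-lives, so t½ = 128.1/2.9053 ≈ 44.091 hours.

44 hours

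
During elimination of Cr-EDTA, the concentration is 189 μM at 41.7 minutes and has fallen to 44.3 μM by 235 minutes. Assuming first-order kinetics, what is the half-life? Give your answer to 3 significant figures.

Over Δt = 235 − 41.7 = 193.3 minutes, the level fell by a factor of 189/44.3 ≈ 4.2664.
n = log₂(4.2664) ≈ 2.093 half-lives, so t½ = 193.3/2.093 ≈ 92.355 minutes.

92.4 minutes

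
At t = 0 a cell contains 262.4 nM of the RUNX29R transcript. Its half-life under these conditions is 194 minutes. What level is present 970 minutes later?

8.2 nM

Elapsed time is 5 half-lives (970/194).
Each half-life halves the amount: 262.4 × (1/2)^5 = 262.4/32 = 8.2 nM.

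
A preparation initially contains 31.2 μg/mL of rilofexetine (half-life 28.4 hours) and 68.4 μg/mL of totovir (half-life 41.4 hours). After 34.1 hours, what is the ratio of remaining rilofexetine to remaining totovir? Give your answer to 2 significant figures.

0.35

rilofexetine: 31.2 × (1/2)^(34.1/28.4) = 31.2 × (1/2)^1.2007 ≈ 13.574 μg/mL.
totovir: 68.4 × (1/2)^(34.1/41.4) = 68.4 × (1/2)^0.82367 ≈ 38.646 μg/mL.
Ratio ≈ 13.574 / 38.646 ≈ 0.35124.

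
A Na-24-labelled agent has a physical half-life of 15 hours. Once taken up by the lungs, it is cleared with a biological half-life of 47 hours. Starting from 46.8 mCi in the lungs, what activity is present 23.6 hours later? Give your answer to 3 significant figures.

11.1 mCi

1/t_eff = 1/t_phys + 1/t_biol = 1/15 + 1/47 = 0.087943 per hour.
t_eff = 15 × 47 / (15 + 47) ≈ 11.371 hours.
Remaining = 46.8 × (1/2)^(23.6/11.371) = 46.8 × (1/2)^2.0755 ≈ 11.104 mCi.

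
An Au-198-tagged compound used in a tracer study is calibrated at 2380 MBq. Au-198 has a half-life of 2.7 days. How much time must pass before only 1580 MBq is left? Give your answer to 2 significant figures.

Fraction remaining = 1580/2380 ≈ 0.66387.
n = log₂(2380/1580) = ln(1.5063)/ln 2 ≈ 0.59104 half-lives.
t = n × t½ = 0.59104 × 2.7 ≈ 1.5958 days.

1.6 days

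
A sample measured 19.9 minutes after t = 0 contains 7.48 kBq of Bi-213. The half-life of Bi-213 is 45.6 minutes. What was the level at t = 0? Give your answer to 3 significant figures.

10.1 kBq

Number of half-lives elapsed: n = 19.9/45.6 ≈ 0.4364.
A₀ = A × 2^n = 7.48 × 2^0.4364 = 7.48 × 1.3532 ≈ 10.122 kBq.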